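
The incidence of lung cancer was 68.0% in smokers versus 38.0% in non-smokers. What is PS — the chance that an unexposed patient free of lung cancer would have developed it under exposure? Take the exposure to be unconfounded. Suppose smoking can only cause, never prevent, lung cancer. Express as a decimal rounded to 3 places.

PS ≈ 0.484

p₁ = 0.68, p₀ = 0.38.
Under exogeneity and monotonicity, PS = (p₁ − p₀) / (1 − p₀).
PS = (0.68 − 0.38) / (1 − 0.38) = 0.3 / 0.62 ≈ 0.4839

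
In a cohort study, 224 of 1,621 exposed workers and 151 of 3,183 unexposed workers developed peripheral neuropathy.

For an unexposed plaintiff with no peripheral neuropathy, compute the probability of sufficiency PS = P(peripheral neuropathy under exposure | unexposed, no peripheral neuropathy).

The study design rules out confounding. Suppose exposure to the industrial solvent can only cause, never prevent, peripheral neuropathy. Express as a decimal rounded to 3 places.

p₁ = P(outcome | exposed) = 224/1621 = 0.13819
p₀ = P(outcome | unexposed) = 151/3183 = 0.04744
Under exogeneity and monotonicity, PS = (p₁ − p₀) / (1 − p₀).
PS = (0.13819 − 0.04744) / (1 − 0.04744) = 0.090747 / 0.95256 ≈ 0.0953

PS ≈ 0.095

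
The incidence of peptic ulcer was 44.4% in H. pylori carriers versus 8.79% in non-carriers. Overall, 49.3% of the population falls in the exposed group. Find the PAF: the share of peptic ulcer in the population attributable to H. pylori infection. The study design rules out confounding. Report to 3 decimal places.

PAF ≈ 0.666

p₁ = 0.444, p₀ = 0.0879.
Overall risk P(Y=1) = π·p₁ + (1−π)·p₀ = 0.493×0.444 + 0.507×0.0879 = 0.26346.
Under exogeneity, PAF = [P(Y=1) − p₀] / P(Y=1).
PAF = (0.26346 − 0.0879) / 0.26346 ≈ 0.6664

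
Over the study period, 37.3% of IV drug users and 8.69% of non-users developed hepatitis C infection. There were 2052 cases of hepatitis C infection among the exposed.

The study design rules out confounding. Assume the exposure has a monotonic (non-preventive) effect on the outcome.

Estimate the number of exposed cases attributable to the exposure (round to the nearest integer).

p₁ = 0.373, p₀ = 0.0869.
PN = (p₁ − p₀)/p₁ = (0.373 − 0.0869) / 0.373 ≈ 0.76702.
Attributable cases ≈ PN × (exposed cases) = 0.76702 × 2052 ≈ 1573.93.

about 1574 cases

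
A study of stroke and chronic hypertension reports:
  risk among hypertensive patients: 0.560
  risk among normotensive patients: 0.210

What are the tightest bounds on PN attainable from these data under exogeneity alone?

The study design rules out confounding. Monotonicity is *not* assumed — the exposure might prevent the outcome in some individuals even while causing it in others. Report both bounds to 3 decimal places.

0.625 ≤ PN ≤ 1.000

Let p₁ = 0.56, p₀ = 0.21.
Under exogeneity alone the bounds on PN are max{0,(p₁−p₀)/p₁} ≤ PN ≤ min{1,(1−p₀)/p₁}.
  lower = (p₁ − p₀)/p₁ = 0.35 / 0.56 ≈ 0.6250
  upper = min{1, (1 − p₀)/p₁} = 0.79 / 0.56 ≈ 1.4107 → capped at 1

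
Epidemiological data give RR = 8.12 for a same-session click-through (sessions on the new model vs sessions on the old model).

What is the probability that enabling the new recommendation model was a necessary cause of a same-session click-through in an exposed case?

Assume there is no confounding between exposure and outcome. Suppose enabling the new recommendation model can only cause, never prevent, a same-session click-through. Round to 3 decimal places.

PN ≈ 0.877

Under exogeneity and monotonicity, PN = (RR − 1) / RR = 1 − 1/RR.
PN = (8.12 − 1) / 8.12 = 7.12 / 8.12 ≈ 0.8768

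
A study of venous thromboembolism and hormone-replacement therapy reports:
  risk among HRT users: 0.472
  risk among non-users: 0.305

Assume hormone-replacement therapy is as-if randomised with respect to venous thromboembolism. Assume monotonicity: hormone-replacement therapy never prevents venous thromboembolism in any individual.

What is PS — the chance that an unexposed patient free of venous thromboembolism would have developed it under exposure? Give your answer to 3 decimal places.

PS ≈ 0.240

Let p₁ = 0.472, p₀ = 0.305.
Under exogeneity and monotonicity, PS = (p₁ − p₀) / (1 − p₀).
PS = (0.472 − 0.305) / (1 − 0.305) = 0.167 / 0.695 ≈ 0.2403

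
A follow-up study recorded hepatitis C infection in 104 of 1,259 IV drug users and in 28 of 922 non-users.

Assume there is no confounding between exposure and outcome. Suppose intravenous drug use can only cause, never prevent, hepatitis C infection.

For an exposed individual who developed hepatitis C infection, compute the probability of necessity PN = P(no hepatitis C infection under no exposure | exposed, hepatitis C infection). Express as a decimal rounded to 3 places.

PN ≈ 0.632

p₁ = P(outcome | exposed) = 104/1259 = 0.082605
p₀ = P(outcome | unexposed) = 28/922 = 0.030369
Under exogeneity and monotonicity, PN = (p₁ − p₀) / p₁.
PN = (0.082605 − 0.030369) / 0.082605 = 0.052236 / 0.082605 ≈ 0.6324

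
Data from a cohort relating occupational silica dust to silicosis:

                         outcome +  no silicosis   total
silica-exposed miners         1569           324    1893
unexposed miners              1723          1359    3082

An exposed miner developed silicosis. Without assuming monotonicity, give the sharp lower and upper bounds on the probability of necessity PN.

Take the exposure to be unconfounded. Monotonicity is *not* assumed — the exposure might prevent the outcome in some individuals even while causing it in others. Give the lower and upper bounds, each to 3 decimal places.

p₁ = P(outcome | exposed) = 1569/1893 = 0.82884
p₀ = P(outcome | unexposed) = 1723/3082 = 0.55905
Under exogeneity alone the bounds on PN are max{0,(p₁−p₀)/p₁} ≤ PN ≤ min{1,(1−p₀)/p₁}.
  lower = (p₁ − p₀)/p₁ = 0.26979 / 0.82884 ≈ 0.3255
  upper = min{1, (1 − p₀)/p₁} = 0.44095 / 0.82884 ≈ 0.5320

0.326 ≤ PN ≤ 0.532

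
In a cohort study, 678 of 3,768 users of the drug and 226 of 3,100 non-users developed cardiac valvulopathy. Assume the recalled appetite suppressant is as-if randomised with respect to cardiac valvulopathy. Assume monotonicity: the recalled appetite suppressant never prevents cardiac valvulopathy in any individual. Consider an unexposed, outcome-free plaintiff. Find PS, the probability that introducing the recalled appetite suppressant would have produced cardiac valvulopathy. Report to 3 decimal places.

PS ≈ 0.115

p₁ = P(outcome | exposed) = 678/3768 = 0.17994
p₀ = P(outcome | unexposed) = 226/3100 = 0.072903
Under exogeneity and monotonicity, PS = (p₁ − p₀) / (1 − p₀).
PS = (0.17994 − 0.072903) / (1 − 0.072903) = 0.10703 / 0.9271 ≈ 0.1154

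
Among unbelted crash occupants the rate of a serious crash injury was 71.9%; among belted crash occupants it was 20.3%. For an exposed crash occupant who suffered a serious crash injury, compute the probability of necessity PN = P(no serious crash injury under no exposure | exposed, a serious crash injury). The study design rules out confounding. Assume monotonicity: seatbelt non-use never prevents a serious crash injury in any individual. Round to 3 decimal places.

PN ≈ 0.718

p₁ = 0.719, p₀ = 0.203.
Under exogeneity and monotonicity, PN = (p₁ − p₀) / p₁.
PN = (0.719 − 0.203) / 0.719 = 0.516 / 0.719 ≈ 0.7177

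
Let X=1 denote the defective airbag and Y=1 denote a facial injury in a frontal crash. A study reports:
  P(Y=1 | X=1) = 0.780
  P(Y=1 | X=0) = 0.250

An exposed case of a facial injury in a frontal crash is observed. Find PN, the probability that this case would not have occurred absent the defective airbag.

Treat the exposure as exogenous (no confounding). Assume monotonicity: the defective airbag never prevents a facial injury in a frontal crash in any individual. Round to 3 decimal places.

Let p₁ = 0.78, p₀ = 0.25.
Under exogeneity and monotonicity, PN = (p₁ − p₀) / p₁.
PN = (0.78 − 0.25) / 0.78 = 0.53 / 0.78 ≈ 0.6795

PN ≈ 0.679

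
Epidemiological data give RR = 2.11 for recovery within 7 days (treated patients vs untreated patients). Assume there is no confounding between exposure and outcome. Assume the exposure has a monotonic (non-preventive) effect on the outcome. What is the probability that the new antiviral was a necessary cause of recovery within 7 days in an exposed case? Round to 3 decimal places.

PN ≈ 0.526

Under exogeneity and monotonicity, PN = (RR − 1) / RR = 1 − 1/RR.
PN = (2.11 − 1) / 2.11 = 1.11 / 2.11 ≈ 0.5261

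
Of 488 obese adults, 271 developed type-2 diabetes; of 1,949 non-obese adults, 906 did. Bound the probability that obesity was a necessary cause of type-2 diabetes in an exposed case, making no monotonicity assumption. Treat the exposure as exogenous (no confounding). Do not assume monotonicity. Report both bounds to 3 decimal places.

p₁ = P(outcome | exposed) = 271/488 = 0.55533
p₀ = P(outcome | unexposed) = 906/1949 = 0.46485
Under exogeneity alone the bounds on PN are max{0,(p₁−p₀)/p₁} ≤ PN ≤ min{1,(1−p₀)/p₁}.
  lower = (p₁ − p₀)/p₁ = 0.090474 / 0.55533 ≈ 0.1629
  upper = min{1, (1 − p₀)/p₁} = 0.53515 / 0.55533 ≈ 0.9637

0.163 ≤ PN ≤ 0.964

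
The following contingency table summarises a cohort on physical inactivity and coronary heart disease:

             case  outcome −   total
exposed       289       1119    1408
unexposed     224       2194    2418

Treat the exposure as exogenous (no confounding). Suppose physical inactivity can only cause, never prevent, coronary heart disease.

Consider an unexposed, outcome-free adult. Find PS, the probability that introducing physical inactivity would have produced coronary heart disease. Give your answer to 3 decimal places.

p₁ = P(outcome | exposed) = 289/1408 = 0.20526
p₀ = P(outcome | unexposed) = 224/2418 = 0.092639
Under exogeneity and monotonicity, PS = (p₁ − p₀) / (1 − p₀).
PS = (0.20526 − 0.092639) / (1 − 0.092639) = 0.11262 / 0.90736 ≈ 0.1241

PS ≈ 0.124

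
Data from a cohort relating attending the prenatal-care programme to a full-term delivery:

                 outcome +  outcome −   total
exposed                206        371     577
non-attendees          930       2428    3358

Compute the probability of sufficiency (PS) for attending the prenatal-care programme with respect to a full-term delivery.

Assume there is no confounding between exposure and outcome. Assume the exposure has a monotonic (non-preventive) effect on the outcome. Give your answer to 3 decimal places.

p₁ = P(outcome | exposed) = 206/577 = 0.35702
p₀ = P(outcome | unexposed) = 930/3358 = 0.27695
Under exogeneity and monotonicity, PS = (p₁ − p₀) / (1 − p₀).
PS = (0.35702 − 0.27695) / (1 − 0.27695) = 0.080068 / 0.72305 ≈ 0.1107

PS ≈ 0.111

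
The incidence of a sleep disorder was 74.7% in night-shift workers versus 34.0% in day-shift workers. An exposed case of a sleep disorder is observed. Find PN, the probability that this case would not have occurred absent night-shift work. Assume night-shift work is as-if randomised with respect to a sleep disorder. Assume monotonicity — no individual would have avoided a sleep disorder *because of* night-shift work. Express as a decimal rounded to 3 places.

PN ≈ 0.545

p₁ = 0.747, p₀ = 0.34.
Under exogeneity and monotonicity, PN = (p₁ − p₀) / p₁.
PN = (0.747 − 0.34) / 0.747 = 0.407 / 0.747 ≈ 0.5448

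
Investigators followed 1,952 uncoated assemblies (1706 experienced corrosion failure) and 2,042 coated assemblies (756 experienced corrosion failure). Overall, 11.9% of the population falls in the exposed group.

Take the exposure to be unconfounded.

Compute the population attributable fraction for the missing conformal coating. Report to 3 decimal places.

p₁ = P(outcome | exposed) = 1706/1952 = 0.87398
p₀ = P(outcome | unexposed) = 756/2042 = 0.37023
Overall risk P(Y=1) = π·p₁ + (1−π)·p₀ = 0.119×0.87398 + 0.881×0.37023 = 0.43017.
Under exogeneity, PAF = [P(Y=1) − p₀] / P(Y=1).
PAF = (0.43017 − 0.37023) / 0.43017 ≈ 0.1394

PAF ≈ 0.139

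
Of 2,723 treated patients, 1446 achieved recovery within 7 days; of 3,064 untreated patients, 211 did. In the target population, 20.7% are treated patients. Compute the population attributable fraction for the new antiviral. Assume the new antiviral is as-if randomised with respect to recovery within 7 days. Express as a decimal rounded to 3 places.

PAF ≈ 0.581

p₁ = P(outcome | exposed) = 1446/2723 = 0.53103
p₀ = P(outcome | unexposed) = 211/3064 = 0.068864
Overall risk P(Y=1) = π·p₁ + (1−π)·p₀ = 0.207×0.53103 + 0.793×0.068864 = 0.16453.
Under exogeneity, PAF = [P(Y=1) − p₀] / P(Y=1).
PAF = (0.16453 − 0.068864) / 0.16453 ≈ 0.5815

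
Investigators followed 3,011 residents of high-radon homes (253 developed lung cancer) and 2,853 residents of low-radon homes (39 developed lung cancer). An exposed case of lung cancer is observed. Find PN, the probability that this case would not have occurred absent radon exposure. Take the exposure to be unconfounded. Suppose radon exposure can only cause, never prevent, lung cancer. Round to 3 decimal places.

PN ≈ 0.837

p₁ = P(outcome | exposed) = 253/3011 = 0.084025
p₀ = P(outcome | unexposed) = 39/2853 = 0.01367
Under exogeneity and monotonicity, PN = (p₁ − p₀) / p₁.
PN = (0.084025 − 0.01367) / 0.084025 = 0.070355 / 0.084025 ≈ 0.8373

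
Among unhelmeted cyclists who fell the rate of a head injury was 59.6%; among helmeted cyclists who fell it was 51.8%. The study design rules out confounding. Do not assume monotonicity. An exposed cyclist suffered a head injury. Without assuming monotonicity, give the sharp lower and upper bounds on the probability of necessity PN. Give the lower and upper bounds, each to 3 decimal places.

0.131 ≤ PN ≤ 0.809

p₁ = 0.596, p₀ = 0.518.
Under exogeneity alone the bounds on PN are max{0,(p₁−p₀)/p₁} ≤ PN ≤ min{1,(1−p₀)/p₁}.
  lower = (p₁ − p₀)/p₁ = 0.078 / 0.596 ≈ 0.1309
  upper = min{1, (1 − p₀)/p₁} = 0.482 / 0.596 ≈ 0.8087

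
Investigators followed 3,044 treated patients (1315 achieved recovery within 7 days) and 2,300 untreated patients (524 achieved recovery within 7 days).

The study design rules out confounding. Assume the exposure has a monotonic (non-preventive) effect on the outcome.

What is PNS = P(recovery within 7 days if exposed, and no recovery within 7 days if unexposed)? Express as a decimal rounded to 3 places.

PNS ≈ 0.204

p₁ = P(outcome | exposed) = 1315/3044 = 0.432
p₀ = P(outcome | unexposed) = 524/2300 = 0.22783
Under exogeneity and monotonicity, PNS = p₁ − p₀.
PNS = 0.432 − 0.22783 = 0.20417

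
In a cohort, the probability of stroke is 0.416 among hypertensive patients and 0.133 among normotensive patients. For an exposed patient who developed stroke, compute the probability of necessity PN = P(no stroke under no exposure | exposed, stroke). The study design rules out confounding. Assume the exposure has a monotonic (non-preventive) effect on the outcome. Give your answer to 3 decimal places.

PN ≈ 0.680

Let p₁ = 0.416, p₀ = 0.133.
Under exogeneity and monotonicity, PN = (p₁ − p₀) / p₁.
PN = (0.416 − 0.133) / 0.416 = 0.283 / 0.416 ≈ 0.6803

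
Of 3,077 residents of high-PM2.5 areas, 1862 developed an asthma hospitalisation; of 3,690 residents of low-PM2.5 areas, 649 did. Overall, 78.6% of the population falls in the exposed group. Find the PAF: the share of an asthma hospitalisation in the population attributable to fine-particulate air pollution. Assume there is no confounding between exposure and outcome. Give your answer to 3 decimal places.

PAF ≈ 0.657

p₁ = P(outcome | exposed) = 1862/3077 = 0.60513
p₀ = P(outcome | unexposed) = 649/3690 = 0.17588
Overall risk P(Y=1) = π·p₁ + (1−π)·p₀ = 0.786×0.60513 + 0.214×0.17588 = 0.51327.
Under exogeneity, PAF = [P(Y=1) − p₀] / P(Y=1).
PAF = (0.51327 − 0.17588) / 0.51327 ≈ 0.6573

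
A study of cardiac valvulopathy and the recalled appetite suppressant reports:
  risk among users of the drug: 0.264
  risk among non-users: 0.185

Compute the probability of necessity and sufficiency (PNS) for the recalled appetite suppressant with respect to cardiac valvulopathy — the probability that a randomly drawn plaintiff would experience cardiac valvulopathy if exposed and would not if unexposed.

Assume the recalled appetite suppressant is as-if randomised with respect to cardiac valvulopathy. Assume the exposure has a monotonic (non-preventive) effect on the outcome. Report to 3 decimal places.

PNS ≈ 0.079

Let p₁ = 0.264, p₀ = 0.185.
Under exogeneity and monotonicity, PNS = p₁ − p₀.
PNS = 0.264 − 0.185 = 0.079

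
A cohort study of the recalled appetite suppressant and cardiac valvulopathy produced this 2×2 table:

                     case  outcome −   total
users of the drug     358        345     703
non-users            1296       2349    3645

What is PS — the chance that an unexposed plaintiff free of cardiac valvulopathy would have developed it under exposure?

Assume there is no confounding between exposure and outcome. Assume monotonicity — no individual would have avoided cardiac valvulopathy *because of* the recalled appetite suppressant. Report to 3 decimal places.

PS ≈ 0.238

p₁ = P(outcome | exposed) = 358/703 = 0.50925
p₀ = P(outcome | unexposed) = 1296/3645 = 0.35556
Under exogeneity and monotonicity, PS = (p₁ − p₀)/(1 − p₀).
PS = (0.50925 − 0.35556) / 0.64444 ≈ 0.2385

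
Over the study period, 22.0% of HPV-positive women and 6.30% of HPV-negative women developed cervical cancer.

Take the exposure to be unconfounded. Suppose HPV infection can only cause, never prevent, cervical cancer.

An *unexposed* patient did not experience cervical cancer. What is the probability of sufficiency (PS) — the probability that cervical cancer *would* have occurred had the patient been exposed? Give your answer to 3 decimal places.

p₁ = 0.22, p₀ = 0.063.
Under exogeneity and monotonicity, PS = (p₁ − p₀) / (1 − p₀).
PS = (0.22 − 0.063) / (1 − 0.063) = 0.157 / 0.937 ≈ 0.1676

PS ≈ 0.168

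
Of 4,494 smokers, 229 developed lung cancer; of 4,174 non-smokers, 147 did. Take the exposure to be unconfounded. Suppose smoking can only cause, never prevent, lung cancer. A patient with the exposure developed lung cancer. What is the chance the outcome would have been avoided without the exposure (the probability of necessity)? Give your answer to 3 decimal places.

PN ≈ 0.309

p₁ = P(outcome | exposed) = 229/4494 = 0.050957
p₀ = P(outcome | unexposed) = 147/4174 = 0.035218
Under exogeneity and monotonicity, PN = (p₁ − p₀) / p₁.
PN = (0.050957 − 0.035218) / 0.050957 = 0.015739 / 0.050957 ≈ 0.3089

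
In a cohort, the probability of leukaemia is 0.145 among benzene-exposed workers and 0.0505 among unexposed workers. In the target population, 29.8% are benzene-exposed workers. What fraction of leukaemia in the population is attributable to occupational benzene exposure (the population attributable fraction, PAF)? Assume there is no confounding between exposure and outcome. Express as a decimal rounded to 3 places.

Let p₁ = 0.145, p₀ = 0.0505.
Overall risk P(Y=1) = π·p₁ + (1−π)·p₀ = 0.298×0.145 + 0.702×0.0505 = 0.078661.
Under exogeneity, PAF = [P(Y=1) − p₀] / P(Y=1).
PAF = (0.078661 − 0.0505) / 0.078661 ≈ 0.3580

PAF ≈ 0.358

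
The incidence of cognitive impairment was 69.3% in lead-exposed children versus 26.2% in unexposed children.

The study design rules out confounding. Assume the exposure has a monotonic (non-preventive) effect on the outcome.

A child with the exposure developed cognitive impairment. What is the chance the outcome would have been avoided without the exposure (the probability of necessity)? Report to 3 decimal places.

PN ≈ 0.622

p₁ = 0.693, p₀ = 0.262.
Under exogeneity and monotonicity, PN = (p₁ − p₀) / p₁.
PN = (0.693 − 0.262) / 0.693 = 0.431 / 0.693 ≈ 0.6219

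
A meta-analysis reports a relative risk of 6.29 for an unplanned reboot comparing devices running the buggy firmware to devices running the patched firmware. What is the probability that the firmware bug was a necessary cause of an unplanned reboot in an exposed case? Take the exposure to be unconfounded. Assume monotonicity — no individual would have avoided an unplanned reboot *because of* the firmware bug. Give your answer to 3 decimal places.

Under exogeneity and monotonicity, PN = (RR − 1) / RR = 1 − 1/RR.
PN = (6.29 − 1) / 6.29 = 5.29 / 6.29 ≈ 0.8410

PN ≈ 0.841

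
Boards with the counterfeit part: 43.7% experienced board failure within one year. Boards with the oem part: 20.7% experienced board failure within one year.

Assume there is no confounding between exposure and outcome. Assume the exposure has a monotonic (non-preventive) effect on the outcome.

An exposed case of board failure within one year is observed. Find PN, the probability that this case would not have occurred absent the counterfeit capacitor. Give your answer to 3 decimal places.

p₁ = 0.437, p₀ = 0.207.
Under exogeneity and monotonicity, PN = (p₁ − p₀) / p₁.
PN = (0.437 − 0.207) / 0.437 = 0.23 / 0.437 ≈ 0.5263

PN ≈ 0.526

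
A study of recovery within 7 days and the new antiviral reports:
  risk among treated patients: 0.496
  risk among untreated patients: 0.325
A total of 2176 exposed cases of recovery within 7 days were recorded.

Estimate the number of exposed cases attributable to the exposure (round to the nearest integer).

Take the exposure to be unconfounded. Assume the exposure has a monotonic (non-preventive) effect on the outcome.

about 750 cases

Let p₁ = 0.496, p₀ = 0.325.
PN = (p₁ − p₀)/p₁ = (0.496 − 0.325) / 0.496 ≈ 0.34476.
Attributable cases ≈ PN × (exposed cases) = 0.34476 × 2176 ≈ 750.19.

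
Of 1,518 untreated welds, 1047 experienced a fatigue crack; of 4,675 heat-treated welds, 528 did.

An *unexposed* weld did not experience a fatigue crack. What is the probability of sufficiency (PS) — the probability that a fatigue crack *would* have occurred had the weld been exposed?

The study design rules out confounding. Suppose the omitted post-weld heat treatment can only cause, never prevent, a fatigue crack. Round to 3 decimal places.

p₁ = P(outcome | exposed) = 1047/1518 = 0.68972
p₀ = P(outcome | unexposed) = 528/4675 = 0.11294
Under exogeneity and monotonicity, PS = (p₁ − p₀) / (1 − p₀).
PS = (0.68972 − 0.11294) / (1 − 0.11294) = 0.57678 / 0.88706 ≈ 0.6502

PS ≈ 0.650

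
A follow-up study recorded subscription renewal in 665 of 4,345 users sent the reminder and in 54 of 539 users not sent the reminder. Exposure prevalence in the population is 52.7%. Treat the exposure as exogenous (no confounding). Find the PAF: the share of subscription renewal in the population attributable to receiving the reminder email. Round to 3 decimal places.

PAF ≈ 0.218

p₁ = P(outcome | exposed) = 665/4345 = 0.15305
p₀ = P(outcome | unexposed) = 54/539 = 0.10019
Overall risk P(Y=1) = π·p₁ + (1−π)·p₀ = 0.527×0.15305 + 0.473×0.10019 = 0.12804.
Under exogeneity, PAF = [P(Y=1) − p₀] / P(Y=1).
PAF = (0.12804 − 0.10019) / 0.12804 ≈ 0.2176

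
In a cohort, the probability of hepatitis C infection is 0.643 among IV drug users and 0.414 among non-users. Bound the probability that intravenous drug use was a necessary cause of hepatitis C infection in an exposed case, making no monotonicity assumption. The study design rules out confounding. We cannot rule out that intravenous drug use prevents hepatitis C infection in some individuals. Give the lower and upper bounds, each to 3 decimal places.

Let p₁ = 0.643, p₀ = 0.414.
Under exogeneity alone the bounds on PN are max{0,(p₁−p₀)/p₁} ≤ PN ≤ min{1,(1−p₀)/p₁}.
  lower = (p₁ − p₀)/p₁ = 0.229 / 0.643 ≈ 0.3561
  upper = min{1, (1 − p₀)/p₁} = 0.586 / 0.643 ≈ 0.9114

0.356 ≤ PN ≤ 0.911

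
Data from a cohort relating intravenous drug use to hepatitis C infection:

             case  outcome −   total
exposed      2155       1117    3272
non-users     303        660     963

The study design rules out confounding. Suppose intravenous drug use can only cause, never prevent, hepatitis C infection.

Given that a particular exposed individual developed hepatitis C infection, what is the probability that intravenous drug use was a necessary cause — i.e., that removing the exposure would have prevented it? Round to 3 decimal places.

p₁ = P(outcome | exposed) = 2155/3272 = 0.65862
p₀ = P(outcome | unexposed) = 303/963 = 0.31464
Under exogeneity and monotonicity, PN = (p₁ − p₀)/p₁.
PN = (0.65862 − 0.31464) / 0.65862 ≈ 0.5223

PN ≈ 0.522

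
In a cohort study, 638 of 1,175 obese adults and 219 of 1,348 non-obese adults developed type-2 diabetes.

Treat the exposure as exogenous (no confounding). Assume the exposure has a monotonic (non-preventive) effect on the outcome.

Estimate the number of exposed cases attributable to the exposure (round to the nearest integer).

about 447 cases

p₁ = P(outcome | exposed) = 638/1175 = 0.54298
p₀ = P(outcome | unexposed) = 219/1348 = 0.16246
PN = (p₁ − p₀)/p₁ = (0.54298 − 0.16246) / 0.54298 ≈ 0.70079.
Attributable cases ≈ PN × (exposed cases) = 0.70079 × 638 ≈ 447.11.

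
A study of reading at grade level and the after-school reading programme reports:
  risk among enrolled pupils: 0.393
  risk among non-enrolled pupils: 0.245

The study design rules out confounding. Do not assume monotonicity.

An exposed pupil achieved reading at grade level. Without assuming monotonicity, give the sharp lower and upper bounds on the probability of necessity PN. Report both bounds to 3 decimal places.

Let p₁ = 0.393, p₀ = 0.245.
Under exogeneity alone the bounds on PN are max{0,(p₁−p₀)/p₁} ≤ PN ≤ min{1,(1−p₀)/p₁}.
  lower = (p₁ − p₀)/p₁ = 0.148 / 0.393 ≈ 0.3766
  upper = min{1, (1 − p₀)/p₁} = 0.755 / 0.393 ≈ 1.9211 → capped at 1

0.377 ≤ PN ≤ 1.000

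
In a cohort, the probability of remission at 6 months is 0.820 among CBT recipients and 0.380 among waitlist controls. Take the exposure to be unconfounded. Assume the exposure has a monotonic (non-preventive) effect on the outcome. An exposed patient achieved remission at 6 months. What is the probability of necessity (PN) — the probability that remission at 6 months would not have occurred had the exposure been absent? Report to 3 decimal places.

Let p₁ = 0.82, p₀ = 0.38.
Under exogeneity and monotonicity, PN = (p₁ − p₀) / p₁.
PN = (0.82 − 0.38) / 0.82 = 0.44 / 0.82 ≈ 0.5366

PN ≈ 0.537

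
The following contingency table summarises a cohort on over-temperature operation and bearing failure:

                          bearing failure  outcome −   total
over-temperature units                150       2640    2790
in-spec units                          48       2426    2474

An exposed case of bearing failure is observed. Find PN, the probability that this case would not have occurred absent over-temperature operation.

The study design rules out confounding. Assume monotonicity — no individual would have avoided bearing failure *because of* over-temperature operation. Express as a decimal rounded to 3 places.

PN ≈ 0.639

p₁ = P(outcome | exposed) = 150/2790 = 0.053763
p₀ = P(outcome | unexposed) = 48/2474 = 0.019402
Under exogeneity and monotonicity, PN = (p₁ − p₀)/p₁.
PN = (0.053763 − 0.019402) / 0.053763 ≈ 0.6391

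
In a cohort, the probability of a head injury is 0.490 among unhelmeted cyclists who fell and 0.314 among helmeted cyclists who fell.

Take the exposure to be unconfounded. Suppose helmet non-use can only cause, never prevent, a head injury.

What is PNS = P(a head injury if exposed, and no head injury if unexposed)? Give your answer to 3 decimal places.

PNS ≈ 0.176

Let p₁ = 0.49, p₀ = 0.314.
Under exogeneity and monotonicity, PNS = p₁ − p₀.
PNS = 0.49 − 0.314 = 0.176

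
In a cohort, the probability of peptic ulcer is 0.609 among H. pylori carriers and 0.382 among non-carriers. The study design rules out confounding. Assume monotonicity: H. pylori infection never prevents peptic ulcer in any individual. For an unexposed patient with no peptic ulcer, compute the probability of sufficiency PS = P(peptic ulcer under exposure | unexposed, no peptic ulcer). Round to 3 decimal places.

PS ≈ 0.367

Let p₁ = 0.609, p₀ = 0.382.
Under exogeneity and monotonicity, PS = (p₁ − p₀) / (1 − p₀).
PS = (0.609 − 0.382) / (1 − 0.382) = 0.227 / 0.618 ≈ 0.3673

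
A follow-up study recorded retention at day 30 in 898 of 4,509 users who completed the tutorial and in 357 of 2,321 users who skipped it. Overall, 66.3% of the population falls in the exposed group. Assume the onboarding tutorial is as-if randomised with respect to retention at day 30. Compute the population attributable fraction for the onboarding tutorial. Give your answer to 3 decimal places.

PAF ≈ 0.163

p₁ = P(outcome | exposed) = 898/4509 = 0.19916
p₀ = P(outcome | unexposed) = 357/2321 = 0.15381
Overall risk P(Y=1) = π·p₁ + (1−π)·p₀ = 0.663×0.19916 + 0.337×0.15381 = 0.18388.
Under exogeneity, PAF = [P(Y=1) − p₀] / P(Y=1).
PAF = (0.18388 − 0.15381) / 0.18388 ≈ 0.1635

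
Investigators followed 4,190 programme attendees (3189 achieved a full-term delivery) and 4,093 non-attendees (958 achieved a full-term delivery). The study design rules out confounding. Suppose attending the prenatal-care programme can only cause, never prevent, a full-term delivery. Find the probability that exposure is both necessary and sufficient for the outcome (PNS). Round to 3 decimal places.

p₁ = P(outcome | exposed) = 3189/4190 = 0.7611
p₀ = P(outcome | unexposed) = 958/4093 = 0.23406
Under exogeneity and monotonicity, PNS = p₁ − p₀.
PNS = 0.7611 − 0.23406 = 0.52704

PNS ≈ 0.527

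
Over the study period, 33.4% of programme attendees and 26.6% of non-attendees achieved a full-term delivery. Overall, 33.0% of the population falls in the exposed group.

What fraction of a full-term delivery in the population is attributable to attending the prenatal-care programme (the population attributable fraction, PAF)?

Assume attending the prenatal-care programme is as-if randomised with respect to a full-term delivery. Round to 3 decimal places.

PAF ≈ 0.078

p₁ = 0.334, p₀ = 0.266.
Overall risk P(Y=1) = π·p₁ + (1−π)·p₀ = 0.33×0.334 + 0.67×0.266 = 0.28844.
Under exogeneity, PAF = [P(Y=1) − p₀] / P(Y=1).
PAF = (0.28844 − 0.266) / 0.28844 ≈ 0.0778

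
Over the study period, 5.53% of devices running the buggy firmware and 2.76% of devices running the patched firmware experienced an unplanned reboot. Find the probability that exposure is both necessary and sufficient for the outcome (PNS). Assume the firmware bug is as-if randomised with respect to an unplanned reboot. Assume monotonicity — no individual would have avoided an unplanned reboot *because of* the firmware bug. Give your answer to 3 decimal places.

PNS ≈ 0.028

p₁ = 0.0553, p₀ = 0.0276.
Under exogeneity and monotonicity, PNS = p₁ − p₀.
PNS = 0.0553 − 0.0276 = 0.0277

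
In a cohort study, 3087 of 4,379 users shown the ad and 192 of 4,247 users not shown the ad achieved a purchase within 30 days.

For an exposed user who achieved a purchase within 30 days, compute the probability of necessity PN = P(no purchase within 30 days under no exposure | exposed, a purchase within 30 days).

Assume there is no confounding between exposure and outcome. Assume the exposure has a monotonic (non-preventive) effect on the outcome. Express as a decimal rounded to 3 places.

p₁ = P(outcome | exposed) = 3087/4379 = 0.70496
p₀ = P(outcome | unexposed) = 192/4247 = 0.045208
Under exogeneity and monotonicity, PN = (p₁ − p₀) / p₁.
PN = (0.70496 − 0.045208) / 0.70496 = 0.65975 / 0.70496 ≈ 0.9359

PN ≈ 0.936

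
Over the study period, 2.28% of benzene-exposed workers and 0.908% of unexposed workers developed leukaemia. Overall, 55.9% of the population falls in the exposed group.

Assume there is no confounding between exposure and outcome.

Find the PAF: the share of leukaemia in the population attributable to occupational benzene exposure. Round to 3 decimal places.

PAF ≈ 0.458

p₁ = 0.0228, p₀ = 0.00908.
Overall risk P(Y=1) = π·p₁ + (1−π)·p₀ = 0.559×0.0228 + 0.441×0.00908 = 0.016749.
Under exogeneity, PAF = [P(Y=1) − p₀] / P(Y=1).
PAF = (0.016749 − 0.00908) / 0.016749 ≈ 0.4579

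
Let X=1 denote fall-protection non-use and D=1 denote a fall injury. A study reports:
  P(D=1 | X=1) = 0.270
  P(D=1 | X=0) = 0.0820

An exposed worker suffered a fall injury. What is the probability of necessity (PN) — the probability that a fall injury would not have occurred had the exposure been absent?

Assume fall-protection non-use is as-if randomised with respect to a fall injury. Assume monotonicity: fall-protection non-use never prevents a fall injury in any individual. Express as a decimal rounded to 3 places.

Let p₁ = 0.27, p₀ = 0.082.
Under exogeneity and monotonicity, PN = (p₁ − p₀) / p₁.
PN = (0.27 − 0.082) / 0.27 = 0.188 / 0.27 ≈ 0.6963

PN ≈ 0.696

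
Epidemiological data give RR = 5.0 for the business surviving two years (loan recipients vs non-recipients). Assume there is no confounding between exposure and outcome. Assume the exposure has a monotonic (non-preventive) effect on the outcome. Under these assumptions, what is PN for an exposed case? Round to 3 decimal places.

Under exogeneity and monotonicity, PN = (RR − 1) / RR = 1 − 1/RR.
PN = (5.0 − 1) / 5.0 = 4 / 5.0 ≈ 0.8000

PN ≈ 0.800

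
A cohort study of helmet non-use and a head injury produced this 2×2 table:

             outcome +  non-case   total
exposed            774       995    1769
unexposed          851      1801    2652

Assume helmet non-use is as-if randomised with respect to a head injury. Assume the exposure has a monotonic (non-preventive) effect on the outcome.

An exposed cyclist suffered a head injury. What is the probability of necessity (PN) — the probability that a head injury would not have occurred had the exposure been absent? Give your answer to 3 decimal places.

p₁ = P(outcome | exposed) = 774/1769 = 0.43754
p₀ = P(outcome | unexposed) = 851/2652 = 0.32089
Under exogeneity and monotonicity, PN = (p₁ − p₀) / p₁.
PN = (0.43754 − 0.32089) / 0.43754 = 0.11665 / 0.43754 ≈ 0.2666

PN ≈ 0.267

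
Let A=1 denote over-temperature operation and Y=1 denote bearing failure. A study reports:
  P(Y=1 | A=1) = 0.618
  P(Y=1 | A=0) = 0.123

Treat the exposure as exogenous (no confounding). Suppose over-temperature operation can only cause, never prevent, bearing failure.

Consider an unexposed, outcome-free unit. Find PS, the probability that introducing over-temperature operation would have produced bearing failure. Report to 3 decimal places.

PS ≈ 0.564

Let p₁ = 0.618, p₀ = 0.123.
Under exogeneity and monotonicity, PS = (p₁ − p₀) / (1 − p₀).
PS = (0.618 − 0.123) / (1 − 0.123) = 0.495 / 0.877 ≈ 0.5644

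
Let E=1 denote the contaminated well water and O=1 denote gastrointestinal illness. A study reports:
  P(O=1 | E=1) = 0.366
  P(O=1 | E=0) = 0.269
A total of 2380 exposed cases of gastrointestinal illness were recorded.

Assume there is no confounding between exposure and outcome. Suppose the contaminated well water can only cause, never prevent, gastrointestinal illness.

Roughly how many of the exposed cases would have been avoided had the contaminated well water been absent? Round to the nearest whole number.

about 631 cases

Let p₁ = 0.366, p₀ = 0.269.
PN = (p₁ − p₀)/p₁ = (0.366 − 0.269) / 0.366 ≈ 0.26503.
Attributable cases ≈ PN × (exposed cases) = 0.26503 × 2380 ≈ 630.77.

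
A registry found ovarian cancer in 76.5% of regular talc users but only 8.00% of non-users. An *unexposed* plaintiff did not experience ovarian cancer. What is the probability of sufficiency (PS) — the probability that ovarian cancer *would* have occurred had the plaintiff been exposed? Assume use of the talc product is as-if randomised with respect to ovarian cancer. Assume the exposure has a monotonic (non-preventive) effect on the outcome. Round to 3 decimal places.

p₁ = 0.765, p₀ = 0.08.
Under exogeneity and monotonicity, PS = (p₁ − p₀) / (1 − p₀).
PS = (0.765 − 0.08) / (1 − 0.08) = 0.685 / 0.92 ≈ 0.7446

PS ≈ 0.745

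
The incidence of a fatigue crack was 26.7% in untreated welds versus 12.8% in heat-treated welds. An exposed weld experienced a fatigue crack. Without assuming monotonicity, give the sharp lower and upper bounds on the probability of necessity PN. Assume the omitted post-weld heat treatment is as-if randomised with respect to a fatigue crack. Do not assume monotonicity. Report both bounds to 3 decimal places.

p₁ = 0.267, p₀ = 0.128.
Under exogeneity alone the bounds on PN are max{0,(p₁−p₀)/p₁} ≤ PN ≤ min{1,(1−p₀)/p₁}.
  lower = (p₁ − p₀)/p₁ = 0.139 / 0.267 ≈ 0.5206
  upper = min{1, (1 − p₀)/p₁} = 0.872 / 0.267 ≈ 3.2659 → capped at 1

0.521 ≤ PN ≤ 1.000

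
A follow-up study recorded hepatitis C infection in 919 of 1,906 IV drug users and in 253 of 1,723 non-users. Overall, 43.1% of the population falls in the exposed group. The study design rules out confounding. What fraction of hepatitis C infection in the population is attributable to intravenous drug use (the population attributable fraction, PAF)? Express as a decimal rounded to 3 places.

p₁ = P(outcome | exposed) = 919/1906 = 0.48216
p₀ = P(outcome | unexposed) = 253/1723 = 0.14684
Overall risk P(Y=1) = π·p₁ + (1−π)·p₀ = 0.431×0.48216 + 0.569×0.14684 = 0.29136.
Under exogeneity, PAF = [P(Y=1) − p₀] / P(Y=1).
PAF = (0.29136 − 0.14684) / 0.29136 ≈ 0.4960

PAF ≈ 0.496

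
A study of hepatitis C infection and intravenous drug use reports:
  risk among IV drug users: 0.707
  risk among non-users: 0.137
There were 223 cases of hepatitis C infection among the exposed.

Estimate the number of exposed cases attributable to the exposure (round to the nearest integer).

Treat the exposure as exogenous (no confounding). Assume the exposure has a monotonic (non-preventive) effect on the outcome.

Let p₁ = 0.707, p₀ = 0.137.
PN = (p₁ − p₀)/p₁ = (0.707 − 0.137) / 0.707 ≈ 0.80622.
Attributable cases ≈ PN × (exposed cases) = 0.80622 × 223 ≈ 179.79.

about 180 cases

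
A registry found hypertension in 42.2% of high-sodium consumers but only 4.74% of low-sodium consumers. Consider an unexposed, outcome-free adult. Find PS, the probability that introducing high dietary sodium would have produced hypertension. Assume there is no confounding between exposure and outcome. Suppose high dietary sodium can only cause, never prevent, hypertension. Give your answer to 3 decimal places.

p₁ = 0.422, p₀ = 0.0474.
Under exogeneity and monotonicity, PS = (p₁ − p₀) / (1 − p₀).
PS = (0.422 − 0.0474) / (1 − 0.0474) = 0.3746 / 0.9526 ≈ 0.3932

PS ≈ 0.393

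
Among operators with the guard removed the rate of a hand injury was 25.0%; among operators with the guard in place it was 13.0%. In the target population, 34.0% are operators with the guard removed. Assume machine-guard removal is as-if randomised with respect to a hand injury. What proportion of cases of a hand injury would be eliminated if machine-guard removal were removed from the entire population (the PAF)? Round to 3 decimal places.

p₁ = 0.25, p₀ = 0.13.
Overall risk P(Y=1) = π·p₁ + (1−π)·p₀ = 0.34×0.25 + 0.66×0.13 = 0.1708.
Under exogeneity, PAF = [P(Y=1) − p₀] / P(Y=1).
PAF = (0.1708 − 0.13) / 0.1708 ≈ 0.2389

PAF ≈ 0.239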